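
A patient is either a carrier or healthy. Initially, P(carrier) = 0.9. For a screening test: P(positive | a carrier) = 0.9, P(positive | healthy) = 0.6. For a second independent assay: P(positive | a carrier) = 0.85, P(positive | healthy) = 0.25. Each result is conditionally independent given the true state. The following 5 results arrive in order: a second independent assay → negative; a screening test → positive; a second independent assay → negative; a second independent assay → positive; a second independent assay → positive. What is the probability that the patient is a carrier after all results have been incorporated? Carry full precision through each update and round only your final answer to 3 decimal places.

After a second independent assay='negative': P(carrier) = 0.15·0.9000 / (0.15·0.9000 + 0.75·0.1000) ≈ 0.6429
After a screening test='positive': P(carrier) = 0.9·0.6429 / (0.9·0.6429 + 0.6·0.3571) ≈ 0.7297
After a second independent assay='negative': P(carrier) = 0.15·0.7297 / (0.15·0.7297 + 0.75·0.2703) ≈ 0.3506
After a second independent assay='positive': P(carrier) = 0.85·0.3506 / (0.85·0.3506 + 0.25·0.6494) ≈ 0.6474
After a second independent assay='positive': P(carrier) = 0.85·0.6474 / (0.85·0.6474 + 0.25·0.3526) ≈ 0.8619

0.862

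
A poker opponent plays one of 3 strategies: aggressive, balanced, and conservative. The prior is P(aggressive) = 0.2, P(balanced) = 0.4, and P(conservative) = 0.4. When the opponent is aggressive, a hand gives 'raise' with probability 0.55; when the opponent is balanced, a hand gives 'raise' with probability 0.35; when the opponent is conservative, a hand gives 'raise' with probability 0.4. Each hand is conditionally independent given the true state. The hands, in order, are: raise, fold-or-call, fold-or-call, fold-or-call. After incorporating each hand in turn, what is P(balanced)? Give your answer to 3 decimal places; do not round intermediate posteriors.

After 'raise': normaliser = 0.55·0.2000 + 0.35·0.4000 + 0.4·0.4000; P(aggressive) ≈ 0.2683, P(balanced) ≈ 0.3415, P(conservative) ≈ 0.3902
After 'fold-or-call': normaliser = 0.45·0.2683 + 0.65·0.3415 + 0.6·0.3902; P(aggressive) ≈ 0.2093, P(balanced) ≈ 0.3848, P(conservative) ≈ 0.4059
After 'fold-or-call': normaliser = 0.45·0.2093 + 0.65·0.3848 + 0.6·0.4059; P(aggressive) ≈ 0.1602, P(balanced) ≈ 0.4255, P(conservative) ≈ 0.4143
After 'fold-or-call': normaliser = 0.45·0.1602 + 0.65·0.4255 + 0.6·0.4143; P(aggressive) ≈ 0.1207, P(balanced) ≈ 0.4630, P(conservative) ≈ 0.4162

0.463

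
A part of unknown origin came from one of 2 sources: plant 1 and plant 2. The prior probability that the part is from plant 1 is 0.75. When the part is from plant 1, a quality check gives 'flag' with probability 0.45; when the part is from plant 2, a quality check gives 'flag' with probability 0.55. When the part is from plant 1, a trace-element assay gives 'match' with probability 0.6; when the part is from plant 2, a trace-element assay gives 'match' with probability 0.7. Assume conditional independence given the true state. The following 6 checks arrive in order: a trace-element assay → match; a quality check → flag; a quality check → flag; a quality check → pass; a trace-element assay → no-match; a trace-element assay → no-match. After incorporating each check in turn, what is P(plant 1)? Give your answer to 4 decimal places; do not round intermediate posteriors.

0.7890

Each posterior becomes the prior for the next update.
After a trace-element assay='match': P(plant 1) = 0.6·0.7500 / (0.6·0.7500 + 0.7·0.2500) ≈ 0.7200
After a quality check='flag': P(plant 1) = 0.45·0.7200 / (0.45·0.7200 + 0.55·0.2800) ≈ 0.6778
After a quality check='flag': P(plant 1) = 0.45·0.6778 / (0.45·0.6778 + 0.55·0.3222) ≈ 0.6325
After a quality check='pass': P(plant 1) = 0.55·0.6325 / (0.55·0.6325 + 0.45·0.3675) ≈ 0.6778
After a trace-element assay='no-match': P(plant 1) = 0.4·0.6778 / (0.4·0.6778 + 0.3·0.3222) ≈ 0.7372
After a trace-element assay='no-match': P(plant 1) = 0.4·0.7372 / (0.4·0.7372 + 0.3·0.2628) ≈ 0.7890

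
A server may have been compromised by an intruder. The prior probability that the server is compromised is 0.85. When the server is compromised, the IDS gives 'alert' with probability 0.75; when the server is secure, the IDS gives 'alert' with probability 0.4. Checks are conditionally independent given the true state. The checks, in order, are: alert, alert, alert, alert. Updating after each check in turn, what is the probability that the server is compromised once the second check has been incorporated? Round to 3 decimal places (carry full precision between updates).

0.952

After 'alert': P(compromised) = 0.75·0.8500 / (0.75·0.8500 + 0.4·0.1500) ≈ 0.9140
After 'alert': P(compromised) = 0.75·0.9140 / (0.75·0.9140 + 0.4·0.0860) ≈ 0.9522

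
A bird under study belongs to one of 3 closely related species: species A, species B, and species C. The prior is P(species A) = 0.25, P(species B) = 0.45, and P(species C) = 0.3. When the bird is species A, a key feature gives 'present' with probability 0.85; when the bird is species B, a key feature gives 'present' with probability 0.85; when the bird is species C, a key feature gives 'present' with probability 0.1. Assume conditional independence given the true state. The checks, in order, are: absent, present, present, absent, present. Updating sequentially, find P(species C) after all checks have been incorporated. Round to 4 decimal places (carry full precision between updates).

0.0245

After 'absent': normaliser = 0.15·0.2500 + 0.15·0.4500 + 0.9·0.3000; P(species A) ≈ 0.1000, P(species B) ≈ 0.1800, P(species C) ≈ 0.7200
After 'present': normaliser = 0.85·0.1000 + 0.85·0.1800 + 0.1·0.7200; P(species A) ≈ 0.2742, P(species B) ≈ 0.4935, P(species C) ≈ 0.2323
After 'present': normaliser = 0.85·0.2742 + 0.85·0.4935 + 0.1·0.2323; P(species A) ≈ 0.3449, P(species B) ≈ 0.6208, P(species C) ≈ 0.0344
After 'absent': normaliser = 0.15·0.3449 + 0.15·0.6208 + 0.9·0.0344; P(species A) ≈ 0.2943, P(species B) ≈ 0.5297, P(species C) ≈ 0.1760
After 'present': normaliser = 0.85·0.2943 + 0.85·0.5297 + 0.1·0.1760; P(species A) ≈ 0.3484, P(species B) ≈ 0.6271, P(species C) ≈ 0.0245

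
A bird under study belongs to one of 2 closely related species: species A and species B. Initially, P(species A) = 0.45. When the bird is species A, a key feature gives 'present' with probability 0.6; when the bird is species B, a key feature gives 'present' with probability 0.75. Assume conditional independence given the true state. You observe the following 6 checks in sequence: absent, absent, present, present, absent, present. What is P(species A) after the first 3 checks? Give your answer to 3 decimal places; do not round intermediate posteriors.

0.626

After 'absent': P(species A) = 0.4·0.4500 / (0.4·0.4500 + 0.25·0.5500) ≈ 0.5669
After 'absent': P(species A) = 0.4·0.5669 / (0.4·0.5669 + 0.25·0.4331) ≈ 0.6769
After 'present': P(species A) = 0.6·0.6769 / (0.6·0.6769 + 0.75·0.3231) ≈ 0.6263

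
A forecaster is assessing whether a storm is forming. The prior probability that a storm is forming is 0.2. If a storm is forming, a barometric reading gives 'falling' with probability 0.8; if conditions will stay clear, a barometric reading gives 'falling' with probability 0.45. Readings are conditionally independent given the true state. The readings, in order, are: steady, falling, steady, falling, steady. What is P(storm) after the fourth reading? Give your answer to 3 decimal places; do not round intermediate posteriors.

After 'steady': P(storm) = 0.2·0.2000 / (0.2·0.2000 + 0.55·0.8000) ≈ 0.0833
After 'falling': P(storm) = 0.8·0.0833 / (0.8·0.0833 + 0.45·0.9167) ≈ 0.1391
After 'steady': P(storm) = 0.2·0.1391 / (0.2·0.1391 + 0.55·0.8609) ≈ 0.0555
After 'falling': P(storm) = 0.8·0.0555 / (0.8·0.0555 + 0.45·0.9445) ≈ 0.0946

0.095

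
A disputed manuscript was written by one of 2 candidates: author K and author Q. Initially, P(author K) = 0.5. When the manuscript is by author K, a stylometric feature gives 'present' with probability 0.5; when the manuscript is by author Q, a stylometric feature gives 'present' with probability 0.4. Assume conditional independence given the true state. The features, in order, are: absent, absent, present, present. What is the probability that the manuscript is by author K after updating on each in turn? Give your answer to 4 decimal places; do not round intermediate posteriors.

After 'absent': P(author K) = 0.5·0.5000 / (0.5·0.5000 + 0.6·0.5000) ≈ 0.4545
After 'absent': P(author K) = 0.5·0.4545 / (0.5·0.4545 + 0.6·0.5455) ≈ 0.4098
After 'present': P(author K) = 0.5·0.4098 / (0.5·0.4098 + 0.4·0.5902) ≈ 0.4647
After 'present': P(author K) = 0.5·0.4647 / (0.5·0.4647 + 0.4·0.5353) ≈ 0.5204

0.5204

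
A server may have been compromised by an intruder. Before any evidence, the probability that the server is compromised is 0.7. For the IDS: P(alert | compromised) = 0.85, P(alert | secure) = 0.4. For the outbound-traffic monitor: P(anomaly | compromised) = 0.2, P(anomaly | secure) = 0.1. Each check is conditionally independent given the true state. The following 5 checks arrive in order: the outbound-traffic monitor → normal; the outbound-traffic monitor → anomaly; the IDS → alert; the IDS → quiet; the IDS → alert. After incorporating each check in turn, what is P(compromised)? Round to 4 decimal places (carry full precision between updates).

0.8240

After the outbound-traffic monitor='normal': P(compromised) = 0.8·0.7000 / (0.8·0.7000 + 0.9·0.3000) ≈ 0.6747
After the outbound-traffic monitor='anomaly': P(compromised) = 0.2·0.6747 / (0.2·0.6747 + 0.1·0.3253) ≈ 0.8058
After the IDS='alert': P(compromised) = 0.85·0.8058 / (0.85·0.8058 + 0.4·0.1942) ≈ 0.8981
After the IDS='quiet': P(compromised) = 0.15·0.8981 / (0.15·0.8981 + 0.6·0.1019) ≈ 0.6879
After the IDS='alert': P(compromised) = 0.85·0.6879 / (0.85·0.6879 + 0.4·0.3121) ≈ 0.8240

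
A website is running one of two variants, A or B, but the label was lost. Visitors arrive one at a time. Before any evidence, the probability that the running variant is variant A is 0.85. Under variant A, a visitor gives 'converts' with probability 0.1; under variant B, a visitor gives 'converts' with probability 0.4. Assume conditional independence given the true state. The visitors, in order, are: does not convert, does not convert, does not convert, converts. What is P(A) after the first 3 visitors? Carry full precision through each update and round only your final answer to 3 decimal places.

Apply Bayes' rule sequentially, carrying P(A) forward.
After 'does not convert': P(A) = 0.9·0.8500 / (0.9·0.8500 + 0.6·0.1500) ≈ 0.8947
After 'does not convert': P(A) = 0.9·0.8947 / (0.9·0.8947 + 0.6·0.1053) ≈ 0.9273
After 'does not convert': P(A) = 0.9·0.9273 / (0.9·0.9273 + 0.6·0.0727) ≈ 0.9503

0.950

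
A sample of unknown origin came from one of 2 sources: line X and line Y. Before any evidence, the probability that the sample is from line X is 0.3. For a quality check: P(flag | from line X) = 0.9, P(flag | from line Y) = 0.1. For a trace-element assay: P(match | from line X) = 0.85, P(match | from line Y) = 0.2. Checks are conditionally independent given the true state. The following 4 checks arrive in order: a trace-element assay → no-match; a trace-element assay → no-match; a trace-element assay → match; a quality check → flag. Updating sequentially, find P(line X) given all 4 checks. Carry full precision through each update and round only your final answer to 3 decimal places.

After a trace-element assay='no-match': P(line X) = 0.15·0.3000 / (0.15·0.3000 + 0.8·0.7000) ≈ 0.0744
After a trace-element assay='no-match': P(line X) = 0.15·0.0744 / (0.15·0.0744 + 0.8·0.9256) ≈ 0.0148
After a trace-element assay='match': P(line X) = 0.85·0.0148 / (0.85·0.0148 + 0.2·0.9852) ≈ 0.0602
After a quality check='flag': P(line X) = 0.9·0.0602 / (0.9·0.0602 + 0.1·0.9398) ≈ 0.3656

0.366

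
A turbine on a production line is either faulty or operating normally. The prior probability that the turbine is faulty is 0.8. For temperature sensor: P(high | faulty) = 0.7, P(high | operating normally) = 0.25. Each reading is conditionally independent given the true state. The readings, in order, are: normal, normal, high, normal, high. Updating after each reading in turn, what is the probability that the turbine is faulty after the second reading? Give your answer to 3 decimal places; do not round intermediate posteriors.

0.390

After 'normal': P(faulty) = 0.3·0.8000 / (0.3·0.8000 + 0.75·0.2000) ≈ 0.6154
After 'normal': P(faulty) = 0.3·0.6154 / (0.3·0.6154 + 0.75·0.3846) ≈ 0.3902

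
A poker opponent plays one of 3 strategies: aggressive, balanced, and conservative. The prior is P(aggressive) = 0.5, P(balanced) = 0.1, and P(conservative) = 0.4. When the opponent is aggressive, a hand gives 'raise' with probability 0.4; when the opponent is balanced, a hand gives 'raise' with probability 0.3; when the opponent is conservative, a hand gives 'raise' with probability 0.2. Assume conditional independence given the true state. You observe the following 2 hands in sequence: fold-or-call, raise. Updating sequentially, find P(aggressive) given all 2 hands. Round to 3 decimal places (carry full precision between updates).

0.585

After 'fold-or-call': normaliser = 0.6·0.5000 + 0.7·0.1000 + 0.8·0.4000; P(aggressive) ≈ 0.4348, P(balanced) ≈ 0.1014, P(conservative) ≈ 0.4638
After 'raise': normaliser = 0.4·0.4348 + 0.3·0.1014 + 0.2·0.4638; P(aggressive) ≈ 0.5854, P(balanced) ≈ 0.1024, P(conservative) ≈ 0.3122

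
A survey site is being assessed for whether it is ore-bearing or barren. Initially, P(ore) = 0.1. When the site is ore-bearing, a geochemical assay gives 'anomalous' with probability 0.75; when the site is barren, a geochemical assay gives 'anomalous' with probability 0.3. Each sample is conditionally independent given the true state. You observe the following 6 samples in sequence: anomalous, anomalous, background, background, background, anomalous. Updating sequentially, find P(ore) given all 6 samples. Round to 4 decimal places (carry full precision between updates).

After 'anomalous': P(ore) = 0.75·0.1000 / (0.75·0.1000 + 0.3·0.9000) ≈ 0.2174
After 'anomalous': P(ore) = 0.75·0.2174 / (0.75·0.2174 + 0.3·0.7826) ≈ 0.4098
After 'background': P(ore) = 0.25·0.4098 / (0.25·0.4098 + 0.7·0.5902) ≈ 0.1987
After 'background': P(ore) = 0.25·0.1987 / (0.25·0.1987 + 0.7·0.8013) ≈ 0.0814
After 'background': P(ore) = 0.25·0.0814 / (0.25·0.0814 + 0.7·0.9186) ≈ 0.0307
After 'anomalous': P(ore) = 0.75·0.0307 / (0.75·0.0307 + 0.3·0.9693) ≈ 0.0733

0.0733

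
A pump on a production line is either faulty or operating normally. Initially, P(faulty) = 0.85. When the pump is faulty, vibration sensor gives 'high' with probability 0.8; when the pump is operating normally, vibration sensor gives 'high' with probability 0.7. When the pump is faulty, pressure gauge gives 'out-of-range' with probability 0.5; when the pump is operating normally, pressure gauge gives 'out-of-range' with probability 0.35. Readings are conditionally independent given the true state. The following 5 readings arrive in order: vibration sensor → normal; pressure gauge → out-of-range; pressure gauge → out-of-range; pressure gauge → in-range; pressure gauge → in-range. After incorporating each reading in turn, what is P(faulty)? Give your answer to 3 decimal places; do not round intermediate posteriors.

0.820

Each posterior becomes the prior for the next update.
After vibration sensor='normal': P(faulty) = 0.2·0.8500 / (0.2·0.8500 + 0.3·0.1500) ≈ 0.7907
After pressure gauge='out-of-range': P(faulty) = 0.5·0.7907 / (0.5·0.7907 + 0.35·0.2093) ≈ 0.8437
After pressure gauge='out-of-range': P(faulty) = 0.5·0.8437 / (0.5·0.8437 + 0.35·0.1563) ≈ 0.8852
After pressure gauge='in-range': P(faulty) = 0.5·0.8852 / (0.5·0.8852 + 0.65·0.1148) ≈ 0.8557
After pressure gauge='in-range': P(faulty) = 0.5·0.8557 / (0.5·0.8557 + 0.65·0.1443) ≈ 0.8202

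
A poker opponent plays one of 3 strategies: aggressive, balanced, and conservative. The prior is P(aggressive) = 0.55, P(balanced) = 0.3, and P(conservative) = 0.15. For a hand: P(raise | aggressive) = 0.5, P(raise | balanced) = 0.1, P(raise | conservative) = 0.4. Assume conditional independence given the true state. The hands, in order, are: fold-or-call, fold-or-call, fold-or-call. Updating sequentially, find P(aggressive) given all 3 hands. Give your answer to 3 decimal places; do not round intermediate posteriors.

0.215

After 'fold-or-call': normaliser = 0.5·0.5500 + 0.9·0.3000 + 0.6·0.1500; P(aggressive) ≈ 0.4331, P(balanced) ≈ 0.4252, P(conservative) ≈ 0.1417
After 'fold-or-call': normaliser = 0.5·0.4331 + 0.9·0.4252 + 0.6·0.1417; P(aggressive) ≈ 0.3165, P(balanced) ≈ 0.5593, P(conservative) ≈ 0.1243
After 'fold-or-call': normaliser = 0.5·0.3165 + 0.9·0.5593 + 0.6·0.1243; P(aggressive) ≈ 0.2149, P(balanced) ≈ 0.6838, P(conservative) ≈ 0.1013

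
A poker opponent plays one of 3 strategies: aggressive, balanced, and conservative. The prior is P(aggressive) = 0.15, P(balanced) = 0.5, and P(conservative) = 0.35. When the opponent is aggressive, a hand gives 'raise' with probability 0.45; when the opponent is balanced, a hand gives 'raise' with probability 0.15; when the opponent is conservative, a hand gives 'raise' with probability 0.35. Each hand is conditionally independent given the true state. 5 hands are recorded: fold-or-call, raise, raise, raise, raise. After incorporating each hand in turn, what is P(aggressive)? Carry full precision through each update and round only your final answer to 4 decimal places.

0.4825

After 'fold-or-call': normaliser = 0.55·0.1500 + 0.85·0.5000 + 0.65·0.3500; P(aggressive) ≈ 0.1122, P(balanced) ≈ 0.5782, P(conservative) ≈ 0.3095
After 'raise': normaliser = 0.45·0.1122 + 0.15·0.5782 + 0.35·0.3095; P(aggressive) ≈ 0.2057, P(balanced) ≈ 0.3532, P(conservative) ≈ 0.4411
After 'raise': normaliser = 0.45·0.2057 + 0.15·0.3532 + 0.35·0.4411; P(aggressive) ≈ 0.3086, P(balanced) ≈ 0.1766, P(conservative) ≈ 0.5148
After 'raise': normaliser = 0.45·0.3086 + 0.15·0.1766 + 0.35·0.5148; P(aggressive) ≈ 0.4019, P(balanced) ≈ 0.0767, P(conservative) ≈ 0.5214
After 'raise': normaliser = 0.45·0.4019 + 0.15·0.0767 + 0.35·0.5214; P(aggressive) ≈ 0.4825, P(balanced) ≈ 0.0307, P(conservative) ≈ 0.4869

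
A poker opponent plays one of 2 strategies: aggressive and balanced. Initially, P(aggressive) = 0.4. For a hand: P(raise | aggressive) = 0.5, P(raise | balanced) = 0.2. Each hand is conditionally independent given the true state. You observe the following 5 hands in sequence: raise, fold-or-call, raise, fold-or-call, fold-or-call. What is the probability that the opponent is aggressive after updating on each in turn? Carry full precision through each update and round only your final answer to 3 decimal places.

After 'raise': P(aggressive) = 0.5·0.4000 / (0.5·0.4000 + 0.2·0.6000) ≈ 0.6250
After 'fold-or-call': P(aggressive) = 0.5·0.6250 / (0.5·0.6250 + 0.8·0.3750) ≈ 0.5102
After 'raise': P(aggressive) = 0.5·0.5102 / (0.5·0.5102 + 0.2·0.4898) ≈ 0.7225
After 'fold-or-call': P(aggressive) = 0.5·0.7225 / (0.5·0.7225 + 0.8·0.2775) ≈ 0.6194
After 'fold-or-call': P(aggressive) = 0.5·0.6194 / (0.5·0.6194 + 0.8·0.3806) ≈ 0.5043

0.504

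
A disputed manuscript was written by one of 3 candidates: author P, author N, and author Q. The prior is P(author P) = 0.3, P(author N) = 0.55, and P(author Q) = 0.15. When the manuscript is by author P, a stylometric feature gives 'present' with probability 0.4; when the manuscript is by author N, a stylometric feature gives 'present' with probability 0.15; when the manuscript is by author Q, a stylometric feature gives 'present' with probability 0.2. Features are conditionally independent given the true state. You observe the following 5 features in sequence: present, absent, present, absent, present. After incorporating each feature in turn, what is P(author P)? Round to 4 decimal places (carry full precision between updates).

0.7662

After 'present': normaliser = 0.4·0.3000 + 0.15·0.5500 + 0.2·0.1500; P(author P) ≈ 0.5161, P(author N) ≈ 0.3548, P(author Q) ≈ 0.1290
After 'absent': normaliser = 0.6·0.5161 + 0.85·0.3548 + 0.8·0.1290; P(author P) ≈ 0.4334, P(author N) ≈ 0.4221, P(author Q) ≈ 0.1445
After 'present': normaliser = 0.4·0.4334 + 0.15·0.4221 + 0.2·0.1445; P(author P) ≈ 0.6528, P(author N) ≈ 0.2384, P(author Q) ≈ 0.1088
After 'absent': normaliser = 0.6·0.6528 + 0.85·0.2384 + 0.8·0.1088; P(author P) ≈ 0.5748, P(author N) ≈ 0.2974, P(author Q) ≈ 0.1277
After 'present': normaliser = 0.4·0.5748 + 0.15·0.2974 + 0.2·0.1277; P(author P) ≈ 0.7662, P(author N) ≈ 0.1487, P(author Q) ≈ 0.0851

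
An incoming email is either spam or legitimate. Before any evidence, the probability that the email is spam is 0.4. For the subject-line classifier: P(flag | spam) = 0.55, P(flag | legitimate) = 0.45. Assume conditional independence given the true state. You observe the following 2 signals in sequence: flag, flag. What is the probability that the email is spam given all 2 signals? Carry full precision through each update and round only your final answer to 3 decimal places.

0.499

After 'flag': P(spam) = 0.55·0.4000 / (0.55·0.4000 + 0.45·0.6000) ≈ 0.4490
After 'flag': P(spam) = 0.55·0.4490 / (0.55·0.4490 + 0.45·0.5510) ≈ 0.4990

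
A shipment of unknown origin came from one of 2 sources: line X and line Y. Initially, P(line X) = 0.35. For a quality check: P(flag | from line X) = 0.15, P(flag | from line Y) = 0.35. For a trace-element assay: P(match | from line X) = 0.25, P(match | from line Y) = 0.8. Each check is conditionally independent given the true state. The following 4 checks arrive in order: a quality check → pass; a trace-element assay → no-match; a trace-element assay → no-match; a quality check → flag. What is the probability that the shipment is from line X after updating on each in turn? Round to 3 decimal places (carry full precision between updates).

0.809

After a quality check='pass': P(line X) = 0.85·0.3500 / (0.85·0.3500 + 0.65·0.6500) ≈ 0.4132
After a trace-element assay='no-match': P(line X) = 0.75·0.4132 / (0.75·0.4132 + 0.2·0.5868) ≈ 0.7253
After a trace-element assay='no-match': P(line X) = 0.75·0.7253 / (0.75·0.7253 + 0.2·0.2747) ≈ 0.9083
After a quality check='flag': P(line X) = 0.15·0.9083 / (0.15·0.9083 + 0.35·0.0917) ≈ 0.8093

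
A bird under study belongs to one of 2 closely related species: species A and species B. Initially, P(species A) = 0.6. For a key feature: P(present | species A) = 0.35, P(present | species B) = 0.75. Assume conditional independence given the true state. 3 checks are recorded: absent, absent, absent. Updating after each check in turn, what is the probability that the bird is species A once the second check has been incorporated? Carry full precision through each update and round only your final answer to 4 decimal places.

Each posterior becomes the prior for the next update.
After 'absent': P(species A) = 0.65·0.6000 / (0.65·0.6000 + 0.25·0.4000) ≈ 0.7959
After 'absent': P(species A) = 0.65·0.7959 / (0.65·0.7959 + 0.25·0.2041) ≈ 0.9102

0.9102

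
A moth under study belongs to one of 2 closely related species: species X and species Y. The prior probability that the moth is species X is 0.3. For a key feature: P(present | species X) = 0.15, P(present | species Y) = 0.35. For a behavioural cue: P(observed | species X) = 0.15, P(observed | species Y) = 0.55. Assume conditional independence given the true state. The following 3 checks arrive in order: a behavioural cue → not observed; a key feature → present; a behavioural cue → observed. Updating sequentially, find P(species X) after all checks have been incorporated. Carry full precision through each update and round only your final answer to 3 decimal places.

0.086

After a behavioural cue='not observed': P(species X) = 0.85·0.3000 / (0.85·0.3000 + 0.45·0.7000) ≈ 0.4474
After a key feature='present': P(species X) = 0.15·0.4474 / (0.15·0.4474 + 0.35·0.5526) ≈ 0.2576
After a behavioural cue='observed': P(species X) = 0.15·0.2576 / (0.15·0.2576 + 0.55·0.7424) ≈ 0.0864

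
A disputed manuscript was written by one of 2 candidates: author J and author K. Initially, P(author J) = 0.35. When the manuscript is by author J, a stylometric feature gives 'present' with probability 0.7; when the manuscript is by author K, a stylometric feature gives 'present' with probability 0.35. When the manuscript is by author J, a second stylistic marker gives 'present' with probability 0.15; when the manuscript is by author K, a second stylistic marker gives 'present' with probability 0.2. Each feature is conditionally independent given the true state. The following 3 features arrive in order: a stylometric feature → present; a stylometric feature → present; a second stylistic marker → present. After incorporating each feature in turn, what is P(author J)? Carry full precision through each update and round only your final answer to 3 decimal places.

0.618

Each posterior becomes the prior for the next update.
After a stylometric feature='present': P(author J) = 0.7·0.3500 / (0.7·0.3500 + 0.35·0.6500) ≈ 0.5185
After a stylometric feature='present': P(author J) = 0.7·0.5185 / (0.7·0.5185 + 0.35·0.4815) ≈ 0.6829
After a second stylistic marker='present': P(author J) = 0.15·0.6829 / (0.15·0.6829 + 0.2·0.3171) ≈ 0.6176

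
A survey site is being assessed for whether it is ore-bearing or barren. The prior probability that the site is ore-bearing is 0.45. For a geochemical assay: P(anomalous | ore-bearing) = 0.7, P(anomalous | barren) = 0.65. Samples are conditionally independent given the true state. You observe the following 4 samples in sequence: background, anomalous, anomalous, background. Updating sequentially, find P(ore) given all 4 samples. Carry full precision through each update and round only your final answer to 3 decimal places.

0.411

Each posterior becomes the prior for the next update.
After 'background': P(ore) = 0.3·0.4500 / (0.3·0.4500 + 0.35·0.5500) ≈ 0.4122
After 'anomalous': P(ore) = 0.7·0.4122 / (0.7·0.4122 + 0.65·0.5878) ≈ 0.4303
After 'anomalous': P(ore) = 0.7·0.4303 / (0.7·0.4303 + 0.65·0.5697) ≈ 0.4485
After 'background': P(ore) = 0.3·0.4485 / (0.3·0.4485 + 0.35·0.5515) ≈ 0.4108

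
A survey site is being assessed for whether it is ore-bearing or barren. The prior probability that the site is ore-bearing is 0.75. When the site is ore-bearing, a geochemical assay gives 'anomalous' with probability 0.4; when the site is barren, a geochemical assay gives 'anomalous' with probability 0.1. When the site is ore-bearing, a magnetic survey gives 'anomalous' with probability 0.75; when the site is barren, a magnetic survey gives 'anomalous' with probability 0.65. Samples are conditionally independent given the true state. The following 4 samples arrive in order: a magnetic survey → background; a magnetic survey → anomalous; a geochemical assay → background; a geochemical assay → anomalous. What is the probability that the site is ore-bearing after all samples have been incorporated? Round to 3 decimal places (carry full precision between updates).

After a magnetic survey='background': P(ore) = 0.25·0.7500 / (0.25·0.7500 + 0.35·0.2500) ≈ 0.6818
After a magnetic survey='anomalous': P(ore) = 0.75·0.6818 / (0.75·0.6818 + 0.65·0.3182) ≈ 0.7120
After a geochemical assay='background': P(ore) = 0.6·0.7120 / (0.6·0.7120 + 0.9·0.2880) ≈ 0.6224
After a geochemical assay='anomalous': P(ore) = 0.4·0.6224 / (0.4·0.6224 + 0.1·0.3776) ≈ 0.8683

0.868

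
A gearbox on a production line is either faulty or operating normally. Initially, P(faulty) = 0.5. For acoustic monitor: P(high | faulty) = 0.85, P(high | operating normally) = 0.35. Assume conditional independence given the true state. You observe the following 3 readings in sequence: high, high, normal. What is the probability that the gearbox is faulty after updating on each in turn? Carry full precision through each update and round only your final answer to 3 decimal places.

0.576

After 'high': P(faulty) = 0.85·0.5000 / (0.85·0.5000 + 0.35·0.5000) ≈ 0.7083
After 'high': P(faulty) = 0.85·0.7083 / (0.85·0.7083 + 0.35·0.2917) ≈ 0.8550
After 'normal': P(faulty) = 0.15·0.8550 / (0.15·0.8550 + 0.65·0.1450) ≈ 0.5765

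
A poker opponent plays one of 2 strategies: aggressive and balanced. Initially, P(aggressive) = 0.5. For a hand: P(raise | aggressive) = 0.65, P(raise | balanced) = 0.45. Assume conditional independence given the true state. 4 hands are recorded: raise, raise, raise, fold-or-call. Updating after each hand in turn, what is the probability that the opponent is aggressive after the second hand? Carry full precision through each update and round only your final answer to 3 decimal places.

0.676

Apply Bayes' rule sequentially, carrying P(aggressive) forward.
After 'raise': P(aggressive) = 0.65·0.5000 / (0.65·0.5000 + 0.45·0.5000) ≈ 0.5909
After 'raise': P(aggressive) = 0.65·0.5909 / (0.65·0.5909 + 0.45·0.4091) ≈ 0.6760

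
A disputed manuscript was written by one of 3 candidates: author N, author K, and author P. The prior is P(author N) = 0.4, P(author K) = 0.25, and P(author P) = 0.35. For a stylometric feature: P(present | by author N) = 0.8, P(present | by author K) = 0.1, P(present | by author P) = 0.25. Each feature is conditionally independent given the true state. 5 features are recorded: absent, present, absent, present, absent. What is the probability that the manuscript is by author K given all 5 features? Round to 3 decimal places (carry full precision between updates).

0.139

After 'absent': normaliser = 0.2·0.4000 + 0.9·0.2500 + 0.75·0.3500; P(author N) ≈ 0.1410, P(author K) ≈ 0.3965, P(author P) ≈ 0.4626
After 'present': normaliser = 0.8·0.1410 + 0.1·0.3965 + 0.25·0.4626; P(author N) ≈ 0.4207, P(author K) ≈ 0.1479, P(author P) ≈ 0.4314
After 'absent': normaliser = 0.2·0.4207 + 0.9·0.1479 + 0.75·0.4314; P(author N) ≈ 0.1556, P(author K) ≈ 0.2461, P(author P) ≈ 0.5983
After 'present': normaliser = 0.8·0.1556 + 0.1·0.2461 + 0.25·0.5983; P(author N) ≈ 0.4168, P(author K) ≈ 0.0824, P(author P) ≈ 0.5008
After 'absent': normaliser = 0.2·0.4168 + 0.9·0.0824 + 0.75·0.5008; P(author N) ≈ 0.1563, P(author K) ≈ 0.1391, P(author P) ≈ 0.7045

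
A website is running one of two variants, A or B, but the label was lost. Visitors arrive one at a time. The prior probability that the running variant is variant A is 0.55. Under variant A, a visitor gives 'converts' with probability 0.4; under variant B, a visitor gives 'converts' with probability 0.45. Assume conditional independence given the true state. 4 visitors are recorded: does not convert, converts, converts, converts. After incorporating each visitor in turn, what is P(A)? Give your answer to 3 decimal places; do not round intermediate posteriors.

After 'does not convert': P(A) = 0.6·0.5500 / (0.6·0.5500 + 0.55·0.4500) ≈ 0.5714
After 'converts': P(A) = 0.4·0.5714 / (0.4·0.5714 + 0.45·0.4286) ≈ 0.5424
After 'converts': P(A) = 0.4·0.5424 / (0.4·0.5424 + 0.45·0.4576) ≈ 0.5130
After 'converts': P(A) = 0.4·0.5130 / (0.4·0.5130 + 0.45·0.4870) ≈ 0.4836

0.484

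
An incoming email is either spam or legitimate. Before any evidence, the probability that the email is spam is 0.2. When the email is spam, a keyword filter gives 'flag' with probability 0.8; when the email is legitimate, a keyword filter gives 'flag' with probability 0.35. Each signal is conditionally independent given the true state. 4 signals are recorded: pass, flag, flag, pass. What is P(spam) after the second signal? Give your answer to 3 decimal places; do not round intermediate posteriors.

0.150

After 'pass': P(spam) = 0.2·0.2000 / (0.2·0.2000 + 0.65·0.8000) ≈ 0.0714
After 'flag': P(spam) = 0.8·0.0714 / (0.8·0.0714 + 0.35·0.9286) ≈ 0.1495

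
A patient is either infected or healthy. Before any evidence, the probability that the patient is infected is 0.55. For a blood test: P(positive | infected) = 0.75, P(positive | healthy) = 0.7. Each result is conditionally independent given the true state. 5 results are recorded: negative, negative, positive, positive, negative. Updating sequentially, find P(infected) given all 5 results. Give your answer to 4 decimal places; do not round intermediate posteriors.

After 'negative': P(infected) = 0.25·0.5500 / (0.25·0.5500 + 0.3·0.4500) ≈ 0.5046
After 'negative': P(infected) = 0.25·0.5046 / (0.25·0.5046 + 0.3·0.4954) ≈ 0.4591
After 'positive': P(infected) = 0.75·0.4591 / (0.75·0.4591 + 0.7·0.5409) ≈ 0.4763
After 'positive': P(infected) = 0.75·0.4763 / (0.75·0.4763 + 0.7·0.5237) ≈ 0.4935
After 'negative': P(infected) = 0.25·0.4935 / (0.25·0.4935 + 0.3·0.5065) ≈ 0.4481

0.4481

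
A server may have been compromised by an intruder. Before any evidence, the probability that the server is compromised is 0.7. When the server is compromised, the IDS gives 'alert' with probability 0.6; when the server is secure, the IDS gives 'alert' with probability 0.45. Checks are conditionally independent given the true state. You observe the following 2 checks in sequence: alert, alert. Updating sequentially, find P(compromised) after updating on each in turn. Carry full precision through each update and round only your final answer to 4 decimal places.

0.8058

After 'alert': P(compromised) = 0.6·0.7000 / (0.6·0.7000 + 0.45·0.3000) ≈ 0.7568
After 'alert': P(compromised) = 0.6·0.7568 / (0.6·0.7568 + 0.45·0.2432) ≈ 0.8058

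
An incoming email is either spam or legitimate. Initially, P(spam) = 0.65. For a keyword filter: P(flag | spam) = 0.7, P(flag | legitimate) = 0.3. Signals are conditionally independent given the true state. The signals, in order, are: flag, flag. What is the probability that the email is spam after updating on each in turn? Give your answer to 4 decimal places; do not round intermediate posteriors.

0.9100

After 'flag': P(spam) = 0.7·0.6500 / (0.7·0.6500 + 0.3·0.3500) ≈ 0.8125
After 'flag': P(spam) = 0.7·0.8125 / (0.7·0.8125 + 0.3·0.1875) ≈ 0.9100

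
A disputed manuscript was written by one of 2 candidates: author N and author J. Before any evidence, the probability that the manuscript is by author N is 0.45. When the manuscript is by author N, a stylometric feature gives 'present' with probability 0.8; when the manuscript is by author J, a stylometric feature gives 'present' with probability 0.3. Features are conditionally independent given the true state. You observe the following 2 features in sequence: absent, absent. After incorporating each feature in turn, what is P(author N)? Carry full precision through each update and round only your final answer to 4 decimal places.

0.0626

After 'absent': P(author N) = 0.2·0.4500 / (0.2·0.4500 + 0.7·0.5500) ≈ 0.1895
After 'absent': P(author N) = 0.2·0.1895 / (0.2·0.1895 + 0.7·0.8105) ≈ 0.0626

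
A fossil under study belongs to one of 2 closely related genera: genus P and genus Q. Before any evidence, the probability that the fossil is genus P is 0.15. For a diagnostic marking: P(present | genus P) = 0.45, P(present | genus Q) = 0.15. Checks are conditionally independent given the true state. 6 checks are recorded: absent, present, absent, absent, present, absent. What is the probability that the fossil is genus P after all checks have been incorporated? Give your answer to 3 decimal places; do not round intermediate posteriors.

0.218

After 'absent': P(genus P) = 0.55·0.1500 / (0.55·0.1500 + 0.85·0.8500) ≈ 0.1025
After 'present': P(genus P) = 0.45·0.1025 / (0.45·0.1025 + 0.15·0.8975) ≈ 0.2552
After 'absent': P(genus P) = 0.55·0.2552 / (0.55·0.2552 + 0.85·0.7448) ≈ 0.1814
After 'absent': P(genus P) = 0.55·0.1814 / (0.55·0.1814 + 0.85·0.8186) ≈ 0.1254
After 'present': P(genus P) = 0.45·0.1254 / (0.45·0.1254 + 0.15·0.8746) ≈ 0.3008
After 'absent': P(genus P) = 0.55·0.3008 / (0.55·0.3008 + 0.85·0.6992) ≈ 0.2178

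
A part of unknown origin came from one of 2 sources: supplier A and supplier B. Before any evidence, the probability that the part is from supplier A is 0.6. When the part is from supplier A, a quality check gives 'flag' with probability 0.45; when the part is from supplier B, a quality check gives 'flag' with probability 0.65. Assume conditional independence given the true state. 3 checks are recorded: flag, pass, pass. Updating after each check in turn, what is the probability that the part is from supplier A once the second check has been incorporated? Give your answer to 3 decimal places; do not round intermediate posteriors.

0.620

After 'flag': P(supplier A) = 0.45·0.6000 / (0.45·0.6000 + 0.65·0.4000) ≈ 0.5094
After 'pass': P(supplier A) = 0.55·0.5094 / (0.55·0.5094 + 0.35·0.4906) ≈ 0.6200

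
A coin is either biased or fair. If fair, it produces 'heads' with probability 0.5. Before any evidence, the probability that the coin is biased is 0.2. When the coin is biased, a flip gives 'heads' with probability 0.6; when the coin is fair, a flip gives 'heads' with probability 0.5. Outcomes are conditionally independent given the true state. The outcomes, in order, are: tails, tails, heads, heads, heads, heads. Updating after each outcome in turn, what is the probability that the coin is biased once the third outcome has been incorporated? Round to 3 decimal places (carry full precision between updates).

After 'tails': P(biased) = 0.4·0.2000 / (0.4·0.2000 + 0.5·0.8000) ≈ 0.1667
After 'tails': P(biased) = 0.4·0.1667 / (0.4·0.1667 + 0.5·0.8333) ≈ 0.1379
After 'heads': P(biased) = 0.6·0.1379 / (0.6·0.1379 + 0.5·0.8621) ≈ 0.1611

0.161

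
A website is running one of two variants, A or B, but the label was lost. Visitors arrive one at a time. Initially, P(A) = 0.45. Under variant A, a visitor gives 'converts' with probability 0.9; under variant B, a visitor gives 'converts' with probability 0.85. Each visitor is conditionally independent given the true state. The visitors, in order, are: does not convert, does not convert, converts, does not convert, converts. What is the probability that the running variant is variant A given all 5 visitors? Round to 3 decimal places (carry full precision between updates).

After 'does not convert': P(A) = 0.1·0.4500 / (0.1·0.4500 + 0.15·0.5500) ≈ 0.3529
After 'does not convert': P(A) = 0.1·0.3529 / (0.1·0.3529 + 0.15·0.6471) ≈ 0.2667
After 'converts': P(A) = 0.9·0.2667 / (0.9·0.2667 + 0.85·0.7333) ≈ 0.2780
After 'does not convert': P(A) = 0.1·0.2780 / (0.1·0.2780 + 0.15·0.7220) ≈ 0.2043
After 'converts': P(A) = 0.9·0.2043 / (0.9·0.2043 + 0.85·0.7957) ≈ 0.2137

0.214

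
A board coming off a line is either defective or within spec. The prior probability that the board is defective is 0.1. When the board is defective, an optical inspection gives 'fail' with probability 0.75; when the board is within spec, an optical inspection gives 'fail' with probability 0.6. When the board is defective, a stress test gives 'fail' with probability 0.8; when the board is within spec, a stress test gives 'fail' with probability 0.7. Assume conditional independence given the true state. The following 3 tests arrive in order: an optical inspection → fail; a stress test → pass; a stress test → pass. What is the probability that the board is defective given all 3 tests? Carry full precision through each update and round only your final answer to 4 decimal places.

0.0581

After an optical inspection='fail': P(defective) = 0.75·0.1000 / (0.75·0.1000 + 0.6·0.9000) ≈ 0.1220
After a stress test='pass': P(defective) = 0.2·0.1220 / (0.2·0.1220 + 0.3·0.8780) ≈ 0.0847
After a stress test='pass': P(defective) = 0.2·0.0847 / (0.2·0.0847 + 0.3·0.9153) ≈ 0.0581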